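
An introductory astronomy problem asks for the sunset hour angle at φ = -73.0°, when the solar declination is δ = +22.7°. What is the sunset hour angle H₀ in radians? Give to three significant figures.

H₀ = 0.00 rad

cos H₀ = −tan φ · tan δ = 1.3682 ≥ 1, so the Sun never rises (polar night) and H₀ = 0.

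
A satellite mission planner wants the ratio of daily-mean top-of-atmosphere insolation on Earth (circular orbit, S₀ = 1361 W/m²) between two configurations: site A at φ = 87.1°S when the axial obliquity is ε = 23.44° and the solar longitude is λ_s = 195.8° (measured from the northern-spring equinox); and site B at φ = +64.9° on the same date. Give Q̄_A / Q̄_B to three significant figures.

Q̄_A / Q̄_B ≈ 1.22

— Configuration A (φ=-87.1°):
Solar declination: sin δ = sin ε · sin λ_s = sin 23.44° × sin 195.8° = -0.10831, so δ = -6.218°.
cos H₀ = −tan(-87.1°) tan(-6.218°) = -2.1507 ≤ −1 ⇒ polar day, H₀ = π.
Bracket: H₀ sin φ sin δ + cos φ cos δ sin H₀ = 3.1416×-0.99872×-0.10831 + 0.05059×0.99412×0.00000 = 0.339831 + 0.000000 = 0.339831.
Q̄ = (S₀/π) × [bracket] = (1361/π) × 0.339831 = 147.22 W/m².
— Configuration B (φ=+64.9°):
cos H₀ = −tan(+64.9°) tan(-6.218°) = 0.2326, H₀ = 1.3361 rad.
Bracket: H₀ sin φ sin δ + cos φ cos δ sin H₀ = 1.3361×0.90557×-0.10831 + 0.42420×0.99412×0.97258 = -0.131048 + 0.410143 = 0.279095.
Q̄ = (S₀/π) × [bracket] = (1361/π) × 0.279095 = 120.91 W/m².
Ratio Q̄_A / Q̄_B = 147.22 / 120.91 = 1.218.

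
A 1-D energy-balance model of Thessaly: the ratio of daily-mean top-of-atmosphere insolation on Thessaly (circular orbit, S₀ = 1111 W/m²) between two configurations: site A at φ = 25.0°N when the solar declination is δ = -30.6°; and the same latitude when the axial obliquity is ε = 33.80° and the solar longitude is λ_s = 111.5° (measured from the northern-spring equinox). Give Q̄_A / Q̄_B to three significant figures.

— Configuration A (φ=+25.0°):
cos H₀ = −tan(+25.0°) tan(-30.600°) = 0.2758, H₀ = 1.2914 rad.
Bracket: H₀ sin φ sin δ + cos φ cos δ sin H₀ = 1.2914×0.42262×-0.50904 + 0.90631×0.86074×0.96122 = -0.277820 + 0.749845 = 0.472025.
Q̄ = (S₀/π) × [bracket] = (1111/π) × 0.472025 = 166.93 W/m².
— Configuration B (φ=+25.0°):
Solar declination: sin δ = sin ε · sin λ_s = sin 33.80° × sin 111.5° = 0.51759, so δ = +31.171°.
cos H₀ = −tan(+25.0°) tan(+31.171°) = -0.2821, H₀ = 1.8568 rad.
Bracket: H₀ sin φ sin δ + cos φ cos δ sin H₀ = 1.8568×0.42262×0.51759 + 0.90631×0.85563×0.95939 = 0.406164 + 0.743974 = 1.150138.
Q̄ = (S₀/π) × [bracket] = (1111/π) × 1.150138 = 406.74 W/m².
Ratio Q̄_A / Q̄_B = 166.93 / 406.74 = 0.4104.

Q̄_A / Q̄_B ≈ 0.410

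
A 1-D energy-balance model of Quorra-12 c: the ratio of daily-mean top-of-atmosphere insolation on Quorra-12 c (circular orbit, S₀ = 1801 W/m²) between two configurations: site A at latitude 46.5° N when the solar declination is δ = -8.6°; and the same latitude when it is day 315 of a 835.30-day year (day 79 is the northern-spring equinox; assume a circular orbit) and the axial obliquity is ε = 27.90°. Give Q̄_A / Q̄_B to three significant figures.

Q̄_A / Q̄_B ≈ 0.423

— Configuration A (φ=+46.5°):
cos H₀ = −tan(+46.5°) tan(-8.600°) = 0.1594, H₀ = 1.4107 rad.
Bracket: H₀ sin φ sin δ + cos φ cos δ sin H₀ = 1.4107×0.72537×-0.14954 + 0.68835×0.98876×0.98722 = -0.153021 + 0.671915 = 0.518894.
Q̄ = (S₀/π) × [bracket] = (1801/π) × 0.518894 = 297.47 W/m².
— Configuration B (φ=+46.5°):
Solar longitude: λ_s = 360° × (315 − 79)/835.30 = 101.712°.
sin δ = sin 27.90° × sin 101.712° = 0.45819, so δ = +27.270°.
cos H₀ = −tan(+46.5°) tan(+27.270°) = -0.5432, H₀ = 2.1450 rad.
Bracket: H₀ sin φ sin δ + cos φ cos δ sin H₀ = 2.1450×0.72537×0.45819 + 0.68835×0.88886×0.83960 = 0.712906 + 0.513707 = 1.226613.
Q̄ = (S₀/π) × [bracket] = (1801/π) × 1.226613 = 703.19 W/m².
Ratio Q̄_A / Q̄_B = 297.47 / 703.19 = 0.4230.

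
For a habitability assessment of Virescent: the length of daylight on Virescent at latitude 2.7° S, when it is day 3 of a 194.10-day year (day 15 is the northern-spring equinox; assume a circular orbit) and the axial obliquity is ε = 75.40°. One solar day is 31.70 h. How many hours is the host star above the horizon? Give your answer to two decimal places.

Solar longitude: λ_s = 360° × (3 − 15)/194.10 = -22.257°, i.e. -22.257° + 360° = 337.743°.
sin δ = sin 75.40° × sin 337.743° = -0.36652, so δ = -21.501°.
cos H₀ = −tan φ · tan δ = −tan(-2.7°) × tan(-21.501°) = -0.0186, so H₀ = 1.5894 rad = 91.06°.
Daylight = 2H₀/(2π) × 31.70 h = (1.5894/π) × 31.70 = 16.04 h.

16.04 h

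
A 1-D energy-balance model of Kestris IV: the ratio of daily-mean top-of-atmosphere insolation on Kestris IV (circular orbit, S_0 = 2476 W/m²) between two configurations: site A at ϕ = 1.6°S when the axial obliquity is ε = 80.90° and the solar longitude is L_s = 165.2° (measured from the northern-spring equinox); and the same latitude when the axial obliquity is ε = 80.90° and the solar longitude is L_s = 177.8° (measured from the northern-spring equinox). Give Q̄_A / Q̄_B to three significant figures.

Q̄_A / Q̄_B ≈ 0.959

— Configuration A (ϕ=-1.6°):
Solar declination: sin δ = sin ε · sin L_s = sin 80.90° × sin 165.2° = 0.25223, so δ = +14.610°.
cos h₀ = −tan(-1.6°) tan(+14.610°) = 0.0073, h₀ = 1.5635 rad.
Bracket: h₀ sin ϕ sin δ + cos ϕ cos δ sin h₀ = 1.5635×-0.02792×0.25223 + 0.99961×0.96767×0.99997 = -0.011011 + 0.967264 = 0.956253.
Q̄ = (S_0/π) × [bracket] = (2476/π) × 0.956253 = 753.66 W/m².
— Configuration B (ϕ=-1.6°):
Solar declination: sin δ = sin ε · sin L_s = sin 80.90° × sin 177.8° = 0.03790, so δ = +2.172°.
cos h₀ = −tan(-1.6°) tan(+2.172°) = 0.0011, h₀ = 1.5697 rad.
Bracket: h₀ sin ϕ sin δ + cos ϕ cos δ sin h₀ = 1.5697×-0.02792×0.03790 + 0.99961×0.99928×1.00000 = -0.001661 + 0.998890 = 0.997229.
Q̄ = (S_0/π) × [bracket] = (2476/π) × 0.997229 = 785.95 W/m².
Ratio Q̄_A / Q̄_B = 753.66 / 785.95 = 0.9589.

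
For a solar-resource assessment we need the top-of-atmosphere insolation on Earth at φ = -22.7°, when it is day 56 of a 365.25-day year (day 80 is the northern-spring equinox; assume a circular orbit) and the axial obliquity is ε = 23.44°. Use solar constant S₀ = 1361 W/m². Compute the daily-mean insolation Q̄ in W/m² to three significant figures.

Solar longitude: λ_s = 360° × (56 − 80)/365.25 = -23.655°, i.e. -23.655° + 360° = 336.345°.
sin δ = sin 23.44° × sin 336.345° = -0.15960, so δ = -9.184°.
cos H₀ = −tan(-22.7°) tan(-9.184°) = -0.0676, H₀ = 1.6385 rad.
Bracket: H₀ sin φ sin δ + cos φ cos δ sin H₀ = 1.6385×-0.38591×-0.15960 + 0.92254×0.98718×0.99771 = 0.100917 + 0.908628 = 1.009545.
Q̄ = (S₀/π) × [bracket] = (1361/π) × 1.009545 = 437.4 W/m².

Q̄ ≈ 437 W/m²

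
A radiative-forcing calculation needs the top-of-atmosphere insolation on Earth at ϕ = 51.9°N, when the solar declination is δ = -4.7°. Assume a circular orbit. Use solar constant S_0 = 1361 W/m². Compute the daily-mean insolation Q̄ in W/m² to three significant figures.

Q̄ ≈ 224 W/m²

cos h₀ = −tan(+51.9°) tan(-4.700°) = 0.1049, h₀ = 1.4658 rad.
Bracket: h₀ sin ϕ sin δ + cos ϕ cos δ sin h₀ = 1.4658×0.78694×-0.08194 + 0.61704×0.99664×0.99449 = -0.094518 + 0.611578 = 0.517060.
Q̄ = (S_0/π) × [bracket] = (1361/π) × 0.517060 = 224.0 W/m².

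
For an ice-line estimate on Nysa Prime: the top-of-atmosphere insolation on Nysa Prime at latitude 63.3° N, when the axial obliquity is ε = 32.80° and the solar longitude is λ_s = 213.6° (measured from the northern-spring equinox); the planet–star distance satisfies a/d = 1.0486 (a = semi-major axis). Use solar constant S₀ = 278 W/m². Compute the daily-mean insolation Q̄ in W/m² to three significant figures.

Q̄ ≈ 9.22 W/m²

Solar declination: sin δ = sin ε · sin λ_s = sin 32.80° × sin 213.6° = -0.29978, so δ = -17.444°.
cos H₀ = −tan(+63.3°) tan(-17.444°) = 0.6248, H₀ = 0.8960 rad.
Bracket: H₀ sin φ sin δ + cos φ cos δ sin H₀ = 0.8960×0.89337×-0.29978 + 0.44932×0.95401×0.78081 = -0.239962 + 0.334699 = 0.094737.
Inverse-square distance factor (a/d)² = 1.0486² = 1.099562.
Q̄ = (S₀/π) × 1.099562 × [bracket] = (278/π) × 1.099562 × 0.094737 = 9.218 W/m².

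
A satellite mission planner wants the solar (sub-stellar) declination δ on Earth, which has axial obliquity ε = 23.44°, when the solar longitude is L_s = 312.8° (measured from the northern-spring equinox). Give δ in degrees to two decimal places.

sin δ = sin ε · sin L_s = sin 23.44° × sin 312.8° = -0.291869.
δ = arcsin(-0.291869) = -16.97°.

δ = -16.97°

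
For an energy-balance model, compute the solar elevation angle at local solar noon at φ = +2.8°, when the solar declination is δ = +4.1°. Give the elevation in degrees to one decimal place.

88.7°

At local noon the hour angle is zero, so the zenith angle equals |φ − δ| = |+2.8° − (+4.100°)| = 1.300°.
Elevation = 90° − 1.300° = 88.7°.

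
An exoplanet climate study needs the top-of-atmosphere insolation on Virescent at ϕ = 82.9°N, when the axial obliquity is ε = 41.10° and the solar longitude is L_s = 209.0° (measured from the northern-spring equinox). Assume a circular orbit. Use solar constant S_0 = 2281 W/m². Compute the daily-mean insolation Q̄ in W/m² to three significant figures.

Solar declination: sin δ = sin ε · sin L_s = sin 41.10° × sin 209.0° = -0.31870, so δ = -18.584°.
cos h₀ = −tan(+82.9°) tan(-18.584°) = 2.6995 ≥ 1 ⇒ polar night, h₀ = 0 and Q̄ = 0.

Q̄ ≈ 0.00 W/m²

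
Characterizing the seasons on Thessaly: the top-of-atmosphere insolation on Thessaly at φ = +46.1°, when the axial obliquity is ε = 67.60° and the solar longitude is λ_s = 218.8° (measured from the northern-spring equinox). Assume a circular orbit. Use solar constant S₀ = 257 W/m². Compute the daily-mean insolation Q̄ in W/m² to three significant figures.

Q̄ ≈ 5.91 W/m²

Solar declination: sin δ = sin ε · sin λ_s = sin 67.60° × sin 218.8° = -0.57932, so δ = -35.403°.
cos H₀ = −tan(+46.1°) tan(-35.403°) = 0.7386, H₀ = 0.7398 rad.
Bracket: H₀ sin φ sin δ + cos φ cos δ sin H₀ = 0.7398×0.72055×-0.57932 + 0.69340×0.81510×0.67418 = -0.308814 + 0.381040 = 0.072226.
Q̄ = (S₀/π) × [bracket] = (257/π) × 0.072226 = 5.908 W/m².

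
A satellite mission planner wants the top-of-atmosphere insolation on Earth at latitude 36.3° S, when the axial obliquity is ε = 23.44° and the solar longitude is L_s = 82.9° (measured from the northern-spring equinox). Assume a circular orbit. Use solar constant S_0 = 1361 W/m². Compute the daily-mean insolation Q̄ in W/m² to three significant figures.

Solar declination: sin δ = sin ε · sin L_s = sin 23.44° × sin 82.9° = 0.39474, so δ = +23.250°.
cos h₀ = −tan(-36.3°) tan(+23.250°) = 0.3156, h₀ = 1.2497 rad.
Bracket: h₀ sin ϕ sin δ + cos ϕ cos δ sin h₀ = 1.2497×-0.59201×0.39474 + 0.80593×0.91879×0.94889 = -0.292042 + 0.702634 = 0.410592.
Q̄ = (S_0/π) × [bracket] = (1361/π) × 0.410592 = 177.9 W/m².

Q̄ ≈ 178 W/m²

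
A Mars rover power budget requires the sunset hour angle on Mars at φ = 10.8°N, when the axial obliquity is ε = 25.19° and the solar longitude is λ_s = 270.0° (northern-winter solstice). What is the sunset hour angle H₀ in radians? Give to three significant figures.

Solar declination: sin δ = sin ε · sin λ_s = sin 25.19° × sin 270.0° = -0.42562, so δ = -25.190°.
cos H₀ = −tan φ · tan δ = −tan(+10.8°) × tan(-25.190°) = 0.0897, so H₀ = 1.4810 rad = 84.85°.

H₀ = 1.48 rad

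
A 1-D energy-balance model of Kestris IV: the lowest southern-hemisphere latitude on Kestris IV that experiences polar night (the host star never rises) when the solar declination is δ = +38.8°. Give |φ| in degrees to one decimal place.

Polar night requires cos H₀ = −tan φ tan δ ≥ 1, i.e. tan φ tan δ ≤ −1.
The boundary is |tan φ| · |tan δ| = 1, so |φ| = 90° − |δ| = 90° − 38.8° = 51.2° in the southern hemisphere.

|φ| = 51.2°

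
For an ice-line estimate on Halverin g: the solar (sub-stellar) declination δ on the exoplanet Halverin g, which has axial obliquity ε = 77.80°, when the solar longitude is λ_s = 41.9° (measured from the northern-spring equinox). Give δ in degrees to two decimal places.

δ = +40.75°

sin δ = sin ε · sin λ_s = sin 77.80° × sin 41.9° = 0.652750.
δ = arcsin(0.652750) = +40.75°.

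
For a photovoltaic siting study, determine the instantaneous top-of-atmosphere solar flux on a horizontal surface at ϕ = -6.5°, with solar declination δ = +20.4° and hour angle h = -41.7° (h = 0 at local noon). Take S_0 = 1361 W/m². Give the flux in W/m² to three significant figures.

cos θ_z = sin ϕ sin δ + cos ϕ cos δ cos h = -0.039459 + 0.695312 = 0.655853.
Flux = S_0 · cos θ_z = 1361 × 0.655853 = 892.6 W/m².

893 W/m²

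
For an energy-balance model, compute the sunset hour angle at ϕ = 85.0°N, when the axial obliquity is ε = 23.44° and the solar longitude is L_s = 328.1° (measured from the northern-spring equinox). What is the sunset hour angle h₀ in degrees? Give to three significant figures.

h₀ = 0.00°

Solar declination: sin δ = sin ε · sin L_s = sin 23.44° × sin 328.1° = -0.21021, so δ = -12.134°.
cos h₀ = −tan ϕ · tan δ = 2.4576 ≥ 1, so the Sun never rises (polar night) and h₀ = 0.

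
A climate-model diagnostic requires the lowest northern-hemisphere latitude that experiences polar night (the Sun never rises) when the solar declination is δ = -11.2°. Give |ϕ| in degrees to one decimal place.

Polar night requires cos h₀ = −tan ϕ tan δ ≥ 1, i.e. tan ϕ tan δ ≤ −1.
The boundary is |tan ϕ| · |tan δ| = 1, so |ϕ| = 90° − |δ| = 90° − 11.2° = 78.8° in the northern hemisphere.

|ϕ| = 78.8°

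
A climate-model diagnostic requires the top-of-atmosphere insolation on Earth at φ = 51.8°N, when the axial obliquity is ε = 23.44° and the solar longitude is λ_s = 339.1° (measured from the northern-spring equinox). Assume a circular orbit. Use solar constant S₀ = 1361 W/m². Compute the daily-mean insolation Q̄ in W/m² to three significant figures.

Q̄ ≈ 194 W/m²

Solar declination: sin δ = sin ε · sin λ_s = sin 23.44° × sin 339.1° = -0.14191, so δ = -8.158°.
cos H₀ = −tan(+51.8°) tan(-8.158°) = 0.1822, H₀ = 1.3876 rad.
Bracket: H₀ sin φ sin δ + cos φ cos δ sin H₀ = 1.3876×0.78586×-0.14191 + 0.61841×0.98988×0.98327 = -0.154747 + 0.601910 = 0.447163.
Q̄ = (S₀/π) × [bracket] = (1361/π) × 0.447163 = 193.7 W/m².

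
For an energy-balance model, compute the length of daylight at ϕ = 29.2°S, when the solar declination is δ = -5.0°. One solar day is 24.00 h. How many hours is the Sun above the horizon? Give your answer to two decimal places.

12.37 h

cos h₀ = −tan ϕ · tan δ = −tan(-29.2°) × tan(-5.000°) = -0.0489, so h₀ = 1.6197 rad = 92.80°.
Daylight = 2h₀/(2π) × 24.00 h = (1.6197/π) × 24.00 = 12.37 h.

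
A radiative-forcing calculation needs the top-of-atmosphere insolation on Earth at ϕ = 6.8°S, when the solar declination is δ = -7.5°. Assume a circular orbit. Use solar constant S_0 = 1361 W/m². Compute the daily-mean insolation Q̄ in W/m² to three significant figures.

cos h₀ = −tan(-6.8°) tan(-7.500°) = -0.0157, h₀ = 1.5865 rad.
Bracket: h₀ sin ϕ sin δ + cos ϕ cos δ sin h₀ = 1.5865×-0.11840×-0.13053 + 0.99297×0.99144×0.99988 = 0.024519 + 0.984352 = 1.008871.
Q̄ = (S_0/π) × [bracket] = (1361/π) × 1.008871 = 437.1 W/m².

Q̄ ≈ 437 W/m²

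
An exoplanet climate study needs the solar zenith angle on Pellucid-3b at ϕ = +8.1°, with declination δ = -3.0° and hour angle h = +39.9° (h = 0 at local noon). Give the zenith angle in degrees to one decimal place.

θ_z = 41.3°

cos θ_z = sin ϕ sin δ + cos ϕ cos δ cos h = -0.007374 + 0.758471 = 0.751097.
θ_z = arccos(0.751097) = 41.3°.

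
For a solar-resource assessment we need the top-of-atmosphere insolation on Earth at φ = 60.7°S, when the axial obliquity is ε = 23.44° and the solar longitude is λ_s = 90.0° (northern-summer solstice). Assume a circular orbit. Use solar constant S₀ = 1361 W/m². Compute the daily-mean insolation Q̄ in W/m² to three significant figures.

Solar declination: sin δ = sin ε · sin λ_s = sin 23.44° × sin 90.0° = 0.39779, so δ = +23.440°.
cos H₀ = −tan(-60.7°) tan(+23.440°) = 0.7726, H₀ = 0.6879 rad.
Bracket: H₀ sin φ sin δ + cos φ cos δ sin H₀ = 0.6879×-0.87207×0.39779 + 0.48938×0.91748×0.63488 = -0.238633 + 0.285059 = 0.046426.
Q̄ = (S₀/π) × [bracket] = (1361/π) × 0.046426 = 20.11 W/m².

Q̄ ≈ 20.1 W/m²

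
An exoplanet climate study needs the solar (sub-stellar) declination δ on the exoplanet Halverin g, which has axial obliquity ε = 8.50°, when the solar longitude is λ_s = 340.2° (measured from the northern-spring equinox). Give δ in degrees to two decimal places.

δ = -2.87°

sin δ = sin ε · sin λ_s = sin 8.50° × sin 340.2° = -0.050069.
δ = arcsin(-0.050069) = -2.87°.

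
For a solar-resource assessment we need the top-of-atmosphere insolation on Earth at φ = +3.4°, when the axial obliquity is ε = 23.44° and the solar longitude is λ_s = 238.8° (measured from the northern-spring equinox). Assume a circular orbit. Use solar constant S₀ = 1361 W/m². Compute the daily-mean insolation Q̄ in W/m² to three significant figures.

Q̄ ≈ 393 W/m²

Solar declination: sin δ = sin ε · sin λ_s = sin 23.44° × sin 238.8° = -0.34025, so δ = -19.892°.
cos H₀ = −tan(+3.4°) tan(-19.892°) = 0.0215, H₀ = 1.5493 rad.
Bracket: H₀ sin φ sin δ + cos φ cos δ sin H₀ = 1.5493×0.05931×-0.34025 + 0.99824×0.94033×0.99977 = -0.031265 + 0.938459 = 0.907194.
Q̄ = (S₀/π) × [bracket] = (1361/π) × 0.907194 = 393.0 W/m².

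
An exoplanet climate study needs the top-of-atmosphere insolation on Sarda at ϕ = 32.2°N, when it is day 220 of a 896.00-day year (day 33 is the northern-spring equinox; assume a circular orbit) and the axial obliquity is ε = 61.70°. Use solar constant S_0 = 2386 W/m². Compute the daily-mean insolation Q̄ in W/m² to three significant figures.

Q̄ ≈ 1.08e+03 W/m²

Solar longitude: L_s = 360° × (220 − 33)/896.00 = 75.134°.
sin δ = sin 61.70° × sin 75.134° = 0.85101, so δ = +58.321°.
cos h₀ = −tan(+32.2°) tan(+58.321°) = -1.0205 ≤ −1 ⇒ polar day, h₀ = π.
Bracket: h₀ sin ϕ sin δ + cos ϕ cos δ sin h₀ = 3.1416×0.53288×0.85101 + 0.84619×0.52516×0.00000 = 1.424672 + 0.000000 = 1.424672.
Q̄ = (S_0/π) × [bracket] = (2386/π) × 1.424672 = 1082 W/m².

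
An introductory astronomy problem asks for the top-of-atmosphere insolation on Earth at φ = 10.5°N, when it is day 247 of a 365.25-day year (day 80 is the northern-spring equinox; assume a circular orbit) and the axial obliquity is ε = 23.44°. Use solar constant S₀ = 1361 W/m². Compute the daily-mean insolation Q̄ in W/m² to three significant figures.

Solar longitude: λ_s = 360° × (247 − 80)/365.25 = 164.600°.
sin δ = sin 23.44° × sin 164.600° = 0.10564, so δ = +6.064°.
cos H₀ = −tan(+10.5°) tan(+6.064°) = -0.0197, H₀ = 1.5905 rad.
Bracket: H₀ sin φ sin δ + cos φ cos δ sin H₀ = 1.5905×0.18224×0.10564 + 0.98325×0.99440×0.99981 = 0.030620 + 0.977558 = 1.008178.
Q̄ = (S₀/π) × [bracket] = (1361/π) × 1.008178 = 436.8 W/m².

Q̄ ≈ 437 W/m²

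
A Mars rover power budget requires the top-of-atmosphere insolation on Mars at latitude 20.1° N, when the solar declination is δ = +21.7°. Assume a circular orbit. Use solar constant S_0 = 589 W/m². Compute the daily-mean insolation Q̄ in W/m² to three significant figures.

Q̄ ≈ 203 W/m²

cos h₀ = −tan(+20.1°) tan(+21.700°) = -0.1456, h₀ = 1.7169 rad.
Bracket: h₀ sin ϕ sin δ + cos ϕ cos δ sin h₀ = 1.7169×0.34366×0.36975 + 0.93909×0.92913×0.98934 = 0.218164 + 0.863235 = 1.081399.
Q̄ = (S_0/π) × [bracket] = (589/π) × 1.081399 = 202.7 W/m².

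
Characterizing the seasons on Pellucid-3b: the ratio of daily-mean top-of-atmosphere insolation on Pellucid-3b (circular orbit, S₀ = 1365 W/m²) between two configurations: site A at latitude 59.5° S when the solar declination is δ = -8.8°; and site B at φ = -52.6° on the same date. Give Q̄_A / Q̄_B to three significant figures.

— Configuration A (φ=-59.5°):
cos H₀ = −tan(-59.5°) tan(-8.800°) = -0.2628, H₀ = 1.8367 rad.
Bracket: H₀ sin φ sin δ + cos φ cos δ sin H₀ = 1.8367×-0.86163×-0.15299 + 0.50754×0.98823×0.96485 = 0.242115 + 0.483936 = 0.726051.
Q̄ = (S₀/π) × [bracket] = (1365/π) × 0.726051 = 315.46 W/m².
— Configuration B (φ=-52.6°):
cos H₀ = −tan(-52.6°) tan(-8.800°) = -0.2025, H₀ = 1.7747 rad.
Bracket: H₀ sin φ sin δ + cos φ cos δ sin H₀ = 1.7747×-0.79441×-0.15299 + 0.60738×0.98823×0.97929 = 0.215691 + 0.587800 = 0.803491.
Q̄ = (S₀/π) × [bracket] = (1365/π) × 0.803491 = 349.11 W/m².
Ratio Q̄_A / Q̄_B = 315.46 / 349.11 = 0.9036.

Q̄_A / Q̄_B ≈ 0.904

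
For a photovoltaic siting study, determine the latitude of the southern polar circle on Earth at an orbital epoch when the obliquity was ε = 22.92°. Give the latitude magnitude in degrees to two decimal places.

67.08°

The polar circle is the lowest latitude that experiences at least one full rotation of continuous darkness at the northern-summer solstice; it lies at |φ| = 90° − ε = 90° − 22.92° = 67.08°.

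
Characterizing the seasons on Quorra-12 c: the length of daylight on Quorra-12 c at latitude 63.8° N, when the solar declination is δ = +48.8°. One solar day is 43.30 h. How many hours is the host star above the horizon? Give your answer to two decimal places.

43.30 h

Sunrise equation: cos H₀ = −tan φ · tan δ = -2.3214 ≤ −1, so the host star never sets (polar day) and H₀ = π.
Daylight = 2H₀/(2π) × 43.30 h = (3.1416/π) × 43.30 = 43.30 h.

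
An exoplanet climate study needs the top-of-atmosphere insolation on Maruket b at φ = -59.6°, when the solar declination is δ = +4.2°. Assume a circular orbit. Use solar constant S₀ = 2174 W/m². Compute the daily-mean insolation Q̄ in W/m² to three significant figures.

cos H₀ = −tan(-59.6°) tan(+4.200°) = 0.1252, H₀ = 1.4453 rad.
Bracket: H₀ sin φ sin δ + cos φ cos δ sin H₀ = 1.4453×-0.86251×0.07324 + 0.50603×0.99731×0.99214 = -0.091300 + 0.500702 = 0.409402.
Q̄ = (S₀/π) × [bracket] = (2174/π) × 0.409402 = 283.3 W/m².

Q̄ ≈ 283 W/m²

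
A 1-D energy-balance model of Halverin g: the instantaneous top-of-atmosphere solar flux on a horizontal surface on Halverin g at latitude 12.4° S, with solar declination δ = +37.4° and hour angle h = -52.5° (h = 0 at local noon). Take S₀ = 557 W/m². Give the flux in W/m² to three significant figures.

cos θ_z = sin φ sin δ + cos φ cos δ cos h = -0.130425 + 0.472327 = 0.341902.
Flux = S₀ · cos θ_z = 557 × 0.341902 = 190.4 W/m².

190 W/m²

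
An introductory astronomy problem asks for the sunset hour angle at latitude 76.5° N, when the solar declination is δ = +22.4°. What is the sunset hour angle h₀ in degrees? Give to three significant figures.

h₀ = 180°

Sunrise equation: cos h₀ = −tan ϕ · tan δ = -1.7168 ≤ −1, so the Sun never sets (polar day) and h₀ = π.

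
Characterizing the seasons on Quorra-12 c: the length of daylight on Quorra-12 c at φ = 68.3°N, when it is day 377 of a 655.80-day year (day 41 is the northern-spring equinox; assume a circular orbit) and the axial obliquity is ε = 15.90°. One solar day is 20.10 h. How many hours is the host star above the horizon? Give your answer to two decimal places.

Solar longitude: λ_s = 360° × (377 − 41)/655.80 = 184.446°.
sin δ = sin 15.90° × sin 184.446° = -0.02124, so δ = -1.217°.
cos H₀ = −tan φ · tan δ = −tan(+68.3°) × tan(-1.217°) = 0.0534, so H₀ = 1.5174 rad = 86.94°.
Daylight = 2H₀/(2π) × 20.10 h = (1.5174/π) × 20.10 = 9.71 h.

9.71 h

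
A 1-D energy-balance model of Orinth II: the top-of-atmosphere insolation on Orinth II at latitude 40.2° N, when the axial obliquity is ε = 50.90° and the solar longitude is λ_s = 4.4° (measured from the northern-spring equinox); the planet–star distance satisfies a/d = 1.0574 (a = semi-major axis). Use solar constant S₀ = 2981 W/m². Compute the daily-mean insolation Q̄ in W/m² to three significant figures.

Q̄ ≈ 874 W/m²

Solar declination: sin δ = sin ε · sin λ_s = sin 50.90° × sin 4.4° = 0.05954, so δ = +3.413°.
cos H₀ = −tan(+40.2°) tan(+3.413°) = -0.0504, H₀ = 1.6212 rad.
Bracket: H₀ sin φ sin δ + cos φ cos δ sin H₀ = 1.6212×0.64546×0.05954 + 0.76380×0.99823×0.99873 = 0.062304 + 0.761480 = 0.823784.
Inverse-square distance factor (a/d)² = 1.0574² = 1.118095.
Q̄ = (S₀/π) × 1.118095 × [bracket] = (2981/π) × 1.118095 × 0.823784 = 874.0 W/m².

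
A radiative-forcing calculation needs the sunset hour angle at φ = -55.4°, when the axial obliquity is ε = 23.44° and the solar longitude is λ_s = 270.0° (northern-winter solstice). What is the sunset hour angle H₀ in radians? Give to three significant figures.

H₀ = 2.25 rad

Solar declination: sin δ = sin ε · sin λ_s = sin 23.44° × sin 270.0° = -0.39779, so δ = -23.440°.
cos H₀ = −tan φ · tan δ = −tan(-55.4°) × tan(-23.440°) = -0.6285, so H₀ = 2.2504 rad = 128.94°.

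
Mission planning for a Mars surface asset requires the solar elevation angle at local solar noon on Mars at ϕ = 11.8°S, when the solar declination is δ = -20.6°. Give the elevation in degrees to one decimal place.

At local noon the hour angle is zero, so the zenith angle equals |ϕ − δ| = |-11.8° − (-20.600°)| = 8.800°.
Elevation = 90° − 8.800° = 81.2°.

81.2°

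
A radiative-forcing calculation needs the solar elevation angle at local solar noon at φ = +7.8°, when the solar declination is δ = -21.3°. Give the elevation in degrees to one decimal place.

60.9°

At local noon the hour angle is zero, so the zenith angle equals |φ − δ| = |+7.8° − (-21.300°)| = 29.100°.
Elevation = 90° − 29.100° = 60.9°.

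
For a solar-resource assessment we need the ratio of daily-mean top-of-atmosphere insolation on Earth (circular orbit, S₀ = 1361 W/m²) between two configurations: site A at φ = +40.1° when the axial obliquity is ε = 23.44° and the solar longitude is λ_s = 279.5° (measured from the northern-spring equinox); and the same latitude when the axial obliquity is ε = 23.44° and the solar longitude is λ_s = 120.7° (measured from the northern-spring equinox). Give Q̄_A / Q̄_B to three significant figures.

Q̄_A / Q̄_B ≈ 0.321

— Configuration A (φ=+40.1°):
Solar declination: sin δ = sin ε · sin λ_s = sin 23.44° × sin 279.5° = -0.39233, so δ = -23.100°.
cos H₀ = −tan(+40.1°) tan(-23.100°) = 0.3592, H₀ = 1.2034 rad.
Bracket: H₀ sin φ sin δ + cos φ cos δ sin H₀ = 1.2034×0.64412×-0.39233 + 0.76492×0.91982×0.93327 = -0.304108 + 0.656638 = 0.352530.
Q̄ = (S₀/π) × [bracket] = (1361/π) × 0.352530 = 152.72 W/m².
— Configuration B (φ=+40.1°):
Solar declination: sin δ = sin ε · sin λ_s = sin 23.44° × sin 120.7° = 0.34204, so δ = +20.001°.
cos H₀ = −tan(+40.1°) tan(+20.001°) = -0.3065, H₀ = 1.8823 rad.
Bracket: H₀ sin φ sin δ + cos φ cos δ sin H₀ = 1.8823×0.64412×0.34204 + 0.76492×0.93969×0.95187 = 0.414699 + 0.684192 = 1.098891.
Q̄ = (S₀/π) × [bracket] = (1361/π) × 1.098891 = 476.06 W/m².
Ratio Q̄_A / Q̄_B = 152.72 / 476.06 = 0.3208.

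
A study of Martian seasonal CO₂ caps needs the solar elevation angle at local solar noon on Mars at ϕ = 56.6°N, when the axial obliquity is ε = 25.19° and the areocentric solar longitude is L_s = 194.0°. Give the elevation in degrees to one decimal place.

27.5°

sin δ = sin 25.19° × sin 194.0° = -0.10297, so δ = -5.910°.
At local noon the hour angle is zero, so the zenith angle equals |ϕ − δ| = |+56.6° − (-5.910°)| = 62.510°.
Elevation = 90° − 62.510° = 27.5°.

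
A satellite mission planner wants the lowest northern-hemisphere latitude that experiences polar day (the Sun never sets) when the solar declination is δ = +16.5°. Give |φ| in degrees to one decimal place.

|φ| = 73.5°

Polar day requires cos H₀ = −tan φ tan δ ≤ −1, i.e. tan φ tan δ ≥ 1.
The boundary is |tan φ| · |tan δ| = 1, so |φ| = 90° − |δ| = 90° − 16.5° = 73.5° in the northern hemisphere.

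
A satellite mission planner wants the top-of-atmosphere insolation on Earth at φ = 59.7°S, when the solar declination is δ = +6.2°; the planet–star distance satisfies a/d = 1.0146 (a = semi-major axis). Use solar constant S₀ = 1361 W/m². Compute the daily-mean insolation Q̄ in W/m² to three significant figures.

cos H₀ = −tan(-59.7°) tan(+6.200°) = 0.1859, H₀ = 1.3838 rad.
Bracket: H₀ sin φ sin δ + cos φ cos δ sin H₀ = 1.3838×-0.86340×0.10800 + 0.50453×0.99415×0.98257 = -0.129035 + 0.492836 = 0.363801.
Inverse-square distance factor (a/d)² = 1.0146² = 1.029413.
Q̄ = (S₀/π) × 1.029413 × [bracket] = (1361/π) × 1.029413 × 0.363801 = 162.2 W/m².

Q̄ ≈ 162 W/m²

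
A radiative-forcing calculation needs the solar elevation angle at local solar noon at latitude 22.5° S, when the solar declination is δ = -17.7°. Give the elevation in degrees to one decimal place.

At local noon the hour angle is zero, so the zenith angle equals |ϕ − δ| = |-22.5° − (-17.700°)| = 4.800°.
Elevation = 90° − 4.800° = 85.2°.

85.2°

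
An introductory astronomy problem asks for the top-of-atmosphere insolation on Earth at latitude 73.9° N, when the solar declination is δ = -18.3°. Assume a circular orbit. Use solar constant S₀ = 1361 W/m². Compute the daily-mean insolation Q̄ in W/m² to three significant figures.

cos H₀ = −tan(+73.9°) tan(-18.300°) = 1.1458 ≥ 1 ⇒ polar night, H₀ = 0 and Q̄ = 0.

Q̄ ≈ 0.00 W/m²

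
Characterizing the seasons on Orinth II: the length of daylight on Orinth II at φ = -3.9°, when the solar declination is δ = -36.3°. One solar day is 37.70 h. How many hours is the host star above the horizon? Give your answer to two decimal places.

cos H₀ = −tan φ · tan δ = −tan(-3.9°) × tan(-36.300°) = -0.0501, so H₀ = 1.6209 rad = 92.87°.
Daylight = 2H₀/(2π) × 37.70 h = (1.6209/π) × 37.70 = 19.45 h.

19.45 h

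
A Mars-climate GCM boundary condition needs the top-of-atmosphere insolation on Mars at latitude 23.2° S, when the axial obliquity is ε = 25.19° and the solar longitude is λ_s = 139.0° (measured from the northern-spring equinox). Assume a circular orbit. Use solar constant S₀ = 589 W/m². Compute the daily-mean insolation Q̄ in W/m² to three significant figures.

Q̄ ≈ 134 W/m²

Solar declination: sin δ = sin ε · sin λ_s = sin 25.19° × sin 139.0° = 0.27923, so δ = +16.214°.
cos H₀ = −tan(-23.2°) tan(+16.214°) = 0.1246, H₀ = 1.4458 rad.
Bracket: H₀ sin φ sin δ + cos φ cos δ sin H₀ = 1.4458×-0.39394×0.27923 + 0.91914×0.96022×0.99220 = -0.159038 + 0.875693 = 0.716655.
Q̄ = (S₀/π) × [bracket] = (589/π) × 0.716655 = 134.4 W/m².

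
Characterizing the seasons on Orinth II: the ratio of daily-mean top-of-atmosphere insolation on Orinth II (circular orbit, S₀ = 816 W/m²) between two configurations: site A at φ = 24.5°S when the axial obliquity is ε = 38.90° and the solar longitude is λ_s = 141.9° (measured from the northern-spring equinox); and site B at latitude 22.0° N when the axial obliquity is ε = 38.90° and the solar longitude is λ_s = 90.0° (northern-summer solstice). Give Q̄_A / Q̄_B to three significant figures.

— Configuration A (φ=-24.5°):
Solar declination: sin δ = sin ε · sin λ_s = sin 38.90° × sin 141.9° = 0.38748, so δ = +22.798°.
cos H₀ = −tan(-24.5°) tan(+22.798°) = 0.1915, H₀ = 1.3781 rad.
Bracket: H₀ sin φ sin δ + cos φ cos δ sin H₀ = 1.3781×-0.41469×0.38748 + 0.90996×0.92188×0.98148 = -0.221439 + 0.823338 = 0.601899.
Q̄ = (S₀/π) × [bracket] = (816/π) × 0.601899 = 156.34 W/m².
— Configuration B (φ=+22.0°):
Solar declination: sin δ = sin ε · sin λ_s = sin 38.90° × sin 90.0° = 0.62796, so δ = +38.900°.
cos H₀ = −tan(+22.0°) tan(+38.900°) = -0.3260, H₀ = 1.9029 rad.
Bracket: H₀ sin φ sin δ + cos φ cos δ sin H₀ = 1.9029×0.37461×0.62796 + 0.92718×0.77824×0.94537 = 0.447638 + 0.682149 = 1.129787.
Q̄ = (S₀/π) × [bracket] = (816/π) × 1.129787 = 293.45 W/m².
Ratio Q̄_A / Q̄_B = 156.34 / 293.45 = 0.5328.

Q̄_A / Q̄_B ≈ 0.533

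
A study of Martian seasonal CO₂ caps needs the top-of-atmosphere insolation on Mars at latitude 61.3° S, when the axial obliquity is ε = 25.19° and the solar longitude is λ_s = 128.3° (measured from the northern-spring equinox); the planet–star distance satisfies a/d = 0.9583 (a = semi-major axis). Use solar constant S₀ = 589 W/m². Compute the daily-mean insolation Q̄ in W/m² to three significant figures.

Q̄ ≈ 15.7 W/m²

Solar declination: sin δ = sin ε · sin λ_s = sin 25.19° × sin 128.3° = 0.33402, so δ = +19.513°.
cos H₀ = −tan(-61.3°) tan(+19.513°) = 0.6473, H₀ = 0.8668 rad.
Bracket: H₀ sin φ sin δ + cos φ cos δ sin H₀ = 0.8668×-0.87715×0.33402 + 0.48022×0.94257×0.76226 = -0.253960 + 0.345030 = 0.091070.
Inverse-square distance factor (a/d)² = 0.9583² = 0.918339.
Q̄ = (S₀/π) × 0.918339 × [bracket] = (589/π) × 0.918339 × 0.091070 = 15.68 W/m².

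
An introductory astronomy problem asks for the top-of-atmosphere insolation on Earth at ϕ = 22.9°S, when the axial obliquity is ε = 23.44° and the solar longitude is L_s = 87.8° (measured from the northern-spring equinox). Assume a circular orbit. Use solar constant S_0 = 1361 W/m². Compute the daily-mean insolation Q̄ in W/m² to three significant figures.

Q̄ ≈ 267 W/m²

Solar declination: sin δ = sin ε · sin L_s = sin 23.44° × sin 87.8° = 0.39750, so δ = +23.422°.
cos h₀ = −tan(-22.9°) tan(+23.422°) = 0.1830, h₀ = 1.3868 rad.
Bracket: h₀ sin ϕ sin δ + cos ϕ cos δ sin h₀ = 1.3868×-0.38912×0.39750 + 0.92119×0.91760×0.98312 = -0.214504 + 0.831016 = 0.616512.
Q̄ = (S_0/π) × [bracket] = (1361/π) × 0.616512 = 267.1 W/m².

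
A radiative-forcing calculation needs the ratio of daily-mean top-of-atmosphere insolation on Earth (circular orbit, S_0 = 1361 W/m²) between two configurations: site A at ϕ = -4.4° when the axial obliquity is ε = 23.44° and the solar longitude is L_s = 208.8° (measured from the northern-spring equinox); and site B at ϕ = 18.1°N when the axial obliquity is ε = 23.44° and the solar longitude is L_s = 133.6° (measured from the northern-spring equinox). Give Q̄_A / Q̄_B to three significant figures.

Q̄_A / Q̄_B ≈ 0.949

— Configuration A (ϕ=-4.4°):
Solar declination: sin δ = sin ε · sin L_s = sin 23.44° × sin 208.8° = -0.19164, so δ = -11.048°.
cos h₀ = −tan(-4.4°) tan(-11.048°) = -0.0150, h₀ = 1.5858 rad.
Bracket: h₀ sin ϕ sin δ + cos ϕ cos δ sin h₀ = 1.5858×-0.07672×-0.19164 + 0.99705×0.98147×0.99989 = 0.023315 + 0.978467 = 1.001782.
Q̄ = (S_0/π) × [bracket] = (1361/π) × 1.001782 = 433.99 W/m².
— Configuration B (ϕ=+18.1°):
Solar declination: sin δ = sin ε · sin L_s = sin 23.44° × sin 133.6° = 0.28807, so δ = +16.742°.
cos h₀ = −tan(+18.1°) tan(+16.742°) = -0.0983, h₀ = 1.6693 rad.
Bracket: h₀ sin ϕ sin δ + cos ϕ cos δ sin h₀ = 1.6693×0.31068×0.28807 + 0.95052×0.95761×0.99515 = 0.149398 + 0.905813 = 1.055211.
Q̄ = (S_0/π) × [bracket] = (1361/π) × 1.055211 = 457.14 W/m².
Ratio Q̄_A / Q̄_B = 433.99 / 457.14 = 0.9494.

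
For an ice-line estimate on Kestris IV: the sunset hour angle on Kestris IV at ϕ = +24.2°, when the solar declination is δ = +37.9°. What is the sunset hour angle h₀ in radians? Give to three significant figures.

cos h₀ = −tan ϕ · tan δ = −tan(+24.2°) × tan(+37.900°) = -0.3499, so h₀ = 1.9282 rad = 110.48°.

h₀ = 1.93 rad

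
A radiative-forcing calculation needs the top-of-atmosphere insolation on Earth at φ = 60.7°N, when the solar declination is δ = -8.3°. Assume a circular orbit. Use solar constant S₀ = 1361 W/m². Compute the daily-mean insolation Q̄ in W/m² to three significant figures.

Q̄ ≈ 131 W/m²

cos H₀ = −tan(+60.7°) tan(-8.300°) = 0.2600, H₀ = 1.3078 rad.
Bracket: H₀ sin φ sin δ + cos φ cos δ sin H₀ = 1.3078×0.87207×-0.14436 + 0.48938×0.98953×0.96562 = -0.164642 + 0.467607 = 0.302965.
Q̄ = (S₀/π) × [bracket] = (1361/π) × 0.302965 = 131.3 W/m².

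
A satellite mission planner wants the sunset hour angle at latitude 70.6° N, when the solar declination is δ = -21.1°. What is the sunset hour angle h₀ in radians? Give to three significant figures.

h₀ = 0.00 rad

cos h₀ = −tan ϕ · tan δ = 1.0957 ≥ 1, so the Sun never rises (polar night) and h₀ = 0.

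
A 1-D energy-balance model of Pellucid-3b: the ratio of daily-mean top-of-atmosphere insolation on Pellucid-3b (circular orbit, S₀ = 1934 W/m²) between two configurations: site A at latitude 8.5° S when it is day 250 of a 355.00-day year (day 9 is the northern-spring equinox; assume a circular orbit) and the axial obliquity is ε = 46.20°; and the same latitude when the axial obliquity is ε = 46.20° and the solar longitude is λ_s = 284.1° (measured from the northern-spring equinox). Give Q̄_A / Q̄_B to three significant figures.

— Configuration A (φ=-8.5°):
Solar longitude: λ_s = 360° × (250 − 9)/355.00 = 244.394°.
sin δ = sin 46.20° × sin 244.394° = -0.65088, so δ = -40.608°.
cos H₀ = −tan(-8.5°) tan(-40.608°) = -0.1281, H₀ = 1.6993 rad.
Bracket: H₀ sin φ sin δ + cos φ cos δ sin H₀ = 1.6993×-0.14781×-0.65088 + 0.98902×0.75918×0.99176 = 0.163484 + 0.744657 = 0.908141.
Q̄ = (S₀/π) × [bracket] = (1934/π) × 0.908141 = 559.06 W/m².
— Configuration B (φ=-8.5°):
Solar declination: sin δ = sin ε · sin λ_s = sin 46.20° × sin 284.1° = -0.70002, so δ = -44.428°.
cos H₀ = −tan(-8.5°) tan(-44.428°) = -0.1465, H₀ = 1.7178 rad.
Bracket: H₀ sin φ sin δ + cos φ cos δ sin H₀ = 1.7178×-0.14781×-0.70002 + 0.98902×0.71413×0.98921 = 0.177741 + 0.698668 = 0.876409.
Q̄ = (S₀/π) × [bracket] = (1934/π) × 0.876409 = 539.53 W/m².
Ratio Q̄_A / Q̄_B = 559.06 / 539.53 = 1.036.

Q̄_A / Q̄_B ≈ 1.04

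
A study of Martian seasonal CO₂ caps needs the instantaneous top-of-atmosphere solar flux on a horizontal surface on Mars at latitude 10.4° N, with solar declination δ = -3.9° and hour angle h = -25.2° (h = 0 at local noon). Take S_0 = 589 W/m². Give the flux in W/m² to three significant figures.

516 W/m²

cos θ_z = sin ϕ sin δ + cos ϕ cos δ cos h = -0.012278 + 0.887901 = 0.875623.
Flux = S_0 · cos θ_z = 589 × 0.875623 = 515.7 W/m².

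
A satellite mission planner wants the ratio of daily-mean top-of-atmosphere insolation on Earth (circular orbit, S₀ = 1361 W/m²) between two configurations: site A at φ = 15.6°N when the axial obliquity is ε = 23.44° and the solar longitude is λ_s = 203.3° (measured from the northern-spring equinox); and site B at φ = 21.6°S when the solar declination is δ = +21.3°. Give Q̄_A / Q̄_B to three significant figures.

— Configuration A (φ=+15.6°):
Solar declination: sin δ = sin ε · sin λ_s = sin 23.44° × sin 203.3° = -0.15734, so δ = -9.053°.
cos H₀ = −tan(+15.6°) tan(-9.053°) = 0.0445, H₀ = 1.5263 rad.
Bracket: H₀ sin φ sin δ + cos φ cos δ sin H₀ = 1.5263×0.26892×-0.15734 + 0.96316×0.98754×0.99901 = -0.064581 + 0.950217 = 0.885636.
Q̄ = (S₀/π) × [bracket] = (1361/π) × 0.885636 = 383.68 W/m².
— Configuration B (φ=-21.6°):
cos H₀ = −tan(-21.6°) tan(+21.300°) = 0.1544, H₀ = 1.4158 rad.
Bracket: H₀ sin φ sin δ + cos φ cos δ sin H₀ = 1.4158×-0.36812×0.36325 + 0.92978×0.93169×0.98801 = -0.189320 + 0.855880 = 0.666560.
Q̄ = (S₀/π) × [bracket] = (1361/π) × 0.666560 = 288.77 W/m².
Ratio Q̄_A / Q̄_B = 383.68 / 288.77 = 1.329.

Q̄_A / Q̄_B ≈ 1.33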